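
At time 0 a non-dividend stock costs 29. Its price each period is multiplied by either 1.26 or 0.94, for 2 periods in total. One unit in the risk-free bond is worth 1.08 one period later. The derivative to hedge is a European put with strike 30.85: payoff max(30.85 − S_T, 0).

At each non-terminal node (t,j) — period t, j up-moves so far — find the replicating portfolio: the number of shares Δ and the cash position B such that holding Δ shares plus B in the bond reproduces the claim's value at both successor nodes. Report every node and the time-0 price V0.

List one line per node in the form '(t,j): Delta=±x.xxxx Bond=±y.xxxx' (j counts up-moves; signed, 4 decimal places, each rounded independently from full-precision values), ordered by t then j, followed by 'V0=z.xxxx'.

Risk-neutral probability p* = (R−d)/(u−d) = (1.08−0.94)/(1.26−0.94) = 0.4375.
At expiry t=2: V(2,0)=5.2256, V(2,1)=0.0000, V(2,2)=0.0000
Node (1,0) S=27.2600: V=(p*·0.0000+(1−p*)·5.2256)/1.08=2.7217; Δ=(0.0000−5.2256)/(34.3476−25.6244)=-0.5990; B=V−Δ·S=19.0517
Node (1,1) S=36.5400: V=(p*·0.0000+(1−p*)·0.0000)/1.08=0.0000; Δ=(0.0000−0.0000)/(46.0404−34.3476)=0.0000; B=V−Δ·S=0.0000
Node (0,0) S=29.0000: V=(p*·0.0000+(1−p*)·2.7217)/1.08=1.4175; Δ=(0.0000−2.7217)/(36.5400−27.2600)=-0.2933; B=V−Δ·S=9.9227
Each (Δ,B) replicates both successor values, so the strategy is self-financing and V0 is arbitrage-free.

(0,0): Delta=-0.2933 Bond=9.9227
(1,0): Delta=-0.5990 Bond=19.0517
(1,1): Delta=0.0000 Bond=0.0000
V0=1.4175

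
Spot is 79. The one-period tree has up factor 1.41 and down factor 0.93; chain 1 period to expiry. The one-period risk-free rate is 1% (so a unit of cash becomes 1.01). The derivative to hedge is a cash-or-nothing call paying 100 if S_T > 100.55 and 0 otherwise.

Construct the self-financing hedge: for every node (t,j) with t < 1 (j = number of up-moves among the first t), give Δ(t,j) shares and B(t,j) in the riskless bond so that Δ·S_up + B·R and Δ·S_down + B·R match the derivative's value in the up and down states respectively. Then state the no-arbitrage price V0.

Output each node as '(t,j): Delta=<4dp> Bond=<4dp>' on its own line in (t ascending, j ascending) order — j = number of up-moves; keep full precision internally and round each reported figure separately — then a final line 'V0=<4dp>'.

(0,0): Delta=2.6371 Bond=-191.8317
V0=16.5017

Since d<R<u, set p* = (R−d)/(u−d) = 0.1667; price each node as the discounted p*-expectation of its children.
Payoff layer (t=1): V(1,0)=0.0000, V(1,1)=100.0000
Node (0,0) S=79.0000: V=(p*·100.0000+(1−p*)·0.0000)/1.01=16.5017; Δ=(100.0000−0.0000)/(111.3900−73.4700)=2.6371; B=V−Δ·S=-191.8317
Self-financing check: at every node Δ·S+B equals the discounted successor values.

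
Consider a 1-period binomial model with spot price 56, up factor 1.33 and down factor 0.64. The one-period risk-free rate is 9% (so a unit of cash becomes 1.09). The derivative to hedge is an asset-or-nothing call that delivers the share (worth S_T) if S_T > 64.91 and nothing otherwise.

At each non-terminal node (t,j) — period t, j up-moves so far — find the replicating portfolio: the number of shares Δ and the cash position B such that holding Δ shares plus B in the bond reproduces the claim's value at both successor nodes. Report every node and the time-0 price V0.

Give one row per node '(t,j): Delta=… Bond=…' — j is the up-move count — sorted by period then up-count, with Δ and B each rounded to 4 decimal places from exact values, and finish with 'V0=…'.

No-arbitrage ⇒ martingale measure with p* = (R−d)/(u−d) = 0.6522.
Terminal payoffs: V(1,0)=0.0000, V(1,1)=74.4800
  t=0,j=0: stock 56.0000 → up 74.4800 (V=74.4800), down 35.8400 (V=0.0000). Price 44.5632; hedge Δ=1.9275, bond B=-63.3788.
The time-0 hedge costs 44.5632, which is the no-arbitrage price.

(0,0): Delta=1.9275 Bond=-63.3788
V0=44.5632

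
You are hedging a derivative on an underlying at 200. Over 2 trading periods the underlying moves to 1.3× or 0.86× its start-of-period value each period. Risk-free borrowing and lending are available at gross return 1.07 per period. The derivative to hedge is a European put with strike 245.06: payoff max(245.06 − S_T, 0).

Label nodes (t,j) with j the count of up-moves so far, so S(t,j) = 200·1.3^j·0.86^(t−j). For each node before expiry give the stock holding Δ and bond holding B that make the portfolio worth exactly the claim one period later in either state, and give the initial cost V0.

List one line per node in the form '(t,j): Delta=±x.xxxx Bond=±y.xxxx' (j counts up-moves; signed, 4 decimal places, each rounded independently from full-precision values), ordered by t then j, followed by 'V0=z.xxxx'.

(0,0): Delta=-0.5289 Bond=138.3185
(1,0): Delta=-1.0000 Bond=229.0280
(1,1): Delta=-0.1876 Bond=59.2566
V0=32.5362

No-arbitrage ⇒ martingale measure with p* = (R−d)/(u−d) = 0.4773.
At expiry t=2: V(2,0)=97.1400, V(2,1)=21.4600, V(2,2)=0.0000
(1,0): S=172.0000. Δ = (V_up−V_dn)/(S_up−S_dn) = (21.4600−97.1400)/(223.6000−147.9200) = -1.0000. V = [p*·21.4600 + (1−p*)·97.1400]/1.07 = 57.0280. B = V − Δ·S = 229.0280.
(1,1): S=260.0000. Δ = (V_up−V_dn)/(S_up−S_dn) = (0.0000−21.4600)/(338.0000−223.6000) = -0.1876. V = [p*·0.0000 + (1−p*)·21.4600]/1.07 = 10.4839. B = V − Δ·S = 59.2566.
(0,0): S=200.0000. Δ = (V_up−V_dn)/(S_up−S_dn) = (10.4839−57.0280)/(260.0000−172.0000) = -0.5289. V = [p*·10.4839 + (1−p*)·57.0280]/1.07 = 32.5362. B = V − Δ·S = 138.3185.
Self-financing check: at every node Δ·S+B equals the discounted successor values.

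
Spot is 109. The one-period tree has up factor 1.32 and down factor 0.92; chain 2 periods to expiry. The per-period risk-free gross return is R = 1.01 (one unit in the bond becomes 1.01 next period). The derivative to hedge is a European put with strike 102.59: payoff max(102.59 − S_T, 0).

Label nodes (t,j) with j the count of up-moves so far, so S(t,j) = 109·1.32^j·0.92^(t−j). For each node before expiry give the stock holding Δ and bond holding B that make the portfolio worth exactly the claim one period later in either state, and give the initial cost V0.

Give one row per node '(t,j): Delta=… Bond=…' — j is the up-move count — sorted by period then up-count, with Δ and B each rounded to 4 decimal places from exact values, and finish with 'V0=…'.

(0,0): Delta=-0.1818 Bond=25.9044
(1,0): Delta=-0.2576 Bond=33.7593
(1,1): Delta=0.0000 Bond=0.0000
V0=6.0836

The replicating-portfolio and risk-neutral prices coincide; use p* = (1.01−0.92)/(1.32−0.92) = 0.2250 for the latter.
Terminal payoffs: V(2,0)=10.3324, V(2,1)=0.0000, V(2,2)=0.0000
Node (1,0) S=100.2800: V=(p*·0.0000+(1−p*)·10.3324)/1.01=7.9283; Δ=(0.0000−10.3324)/(132.3696−92.2576)=-0.2576; B=V−Δ·S=33.7593
Node (1,1) S=143.8800: V=(p*·0.0000+(1−p*)·0.0000)/1.01=0.0000; Δ=(0.0000−0.0000)/(189.9216−132.3696)=0.0000; B=V−Δ·S=0.0000
Node (0,0) S=109.0000: V=(p*·0.0000+(1−p*)·7.9283)/1.01=6.0836; Δ=(0.0000−7.9283)/(143.8800−100.2800)=-0.1818; B=V−Δ·S=25.9044
Check: Δ(0,0)·S0 + B(0,0) = 6.0836 = V0.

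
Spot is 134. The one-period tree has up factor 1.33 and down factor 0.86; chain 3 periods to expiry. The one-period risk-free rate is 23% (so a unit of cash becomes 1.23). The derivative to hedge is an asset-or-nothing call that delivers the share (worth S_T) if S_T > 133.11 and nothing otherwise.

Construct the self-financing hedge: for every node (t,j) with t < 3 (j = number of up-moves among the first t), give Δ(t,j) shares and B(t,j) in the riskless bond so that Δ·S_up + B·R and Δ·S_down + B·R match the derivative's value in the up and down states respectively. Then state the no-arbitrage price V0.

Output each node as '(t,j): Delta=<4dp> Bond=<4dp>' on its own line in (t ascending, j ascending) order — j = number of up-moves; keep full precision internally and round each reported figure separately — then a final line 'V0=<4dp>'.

Under the risk-neutral measure, an up-move has probability p* = (R−d)/(u−d) = 0.7872 and values discount at R = 1.23.
Terminal payoffs: V(3,0)=0.0000, V(3,1)=0.0000, V(3,2)=203.8480, V(3,3)=315.2534
(2,0): S=99.1064. Δ = (V_up−V_dn)/(S_up−S_dn) = (0.0000−0.0000)/(131.8115−85.2315) = 0.0000. V = [p*·0.0000 + (1−p*)·0.0000]/1.23 = 0.0000. B = V − Δ·S = 0.0000.
(2,1): S=153.2692. Δ = (V_up−V_dn)/(S_up−S_dn) = (203.8480−0.0000)/(203.8480−131.8115) = 2.8298. V = [p*·203.8480 + (1−p*)·0.0000]/1.23 = 130.4684. B = V − Δ·S = -303.2508.
(2,2): S=237.0326. Δ = (V_up−V_dn)/(S_up−S_dn) = (315.2534−203.8480)/(315.2534−203.8480) = 1.0000. V = [p*·315.2534 + (1−p*)·203.8480]/1.23 = 237.0326. B = V − Δ·S = 0.0000.
(1,0): S=115.2400. Δ = (V_up−V_dn)/(S_up−S_dn) = (130.4684−0.0000)/(153.2692−99.1064) = 2.4088. V = [p*·130.4684 + (1−p*)·0.0000]/1.23 = 83.5034. B = V − Δ·S = -194.0889.
(1,1): S=178.2200. Δ = (V_up−V_dn)/(S_up−S_dn) = (237.0326−130.4684)/(237.0326−153.2692) = 1.2722. V = [p*·237.0326 + (1−p*)·130.4684]/1.23 = 174.2759. B = V − Δ·S = -52.4565.
(0,0): S=134.0000. Δ = (V_up−V_dn)/(S_up−S_dn) = (174.2759−83.5034)/(178.2200−115.2400) = 1.4413. V = [p*·174.2759 + (1−p*)·83.5034]/1.23 = 125.9859. B = V − Δ·S = -67.1472.
Check: Δ(0,0)·S0 + B(0,0) = 125.9859 = V0.

(0,0): Delta=1.4413 Bond=-67.1472
(1,0): Delta=2.4088 Bond=-194.0889
(1,1): Delta=1.2722 Bond=-52.4565
(2,0): Delta=0.0000 Bond=0.0000
(2,1): Delta=2.8298 Bond=-303.2508
(2,2): Delta=1.0000 Bond=0.0000
V0=125.9859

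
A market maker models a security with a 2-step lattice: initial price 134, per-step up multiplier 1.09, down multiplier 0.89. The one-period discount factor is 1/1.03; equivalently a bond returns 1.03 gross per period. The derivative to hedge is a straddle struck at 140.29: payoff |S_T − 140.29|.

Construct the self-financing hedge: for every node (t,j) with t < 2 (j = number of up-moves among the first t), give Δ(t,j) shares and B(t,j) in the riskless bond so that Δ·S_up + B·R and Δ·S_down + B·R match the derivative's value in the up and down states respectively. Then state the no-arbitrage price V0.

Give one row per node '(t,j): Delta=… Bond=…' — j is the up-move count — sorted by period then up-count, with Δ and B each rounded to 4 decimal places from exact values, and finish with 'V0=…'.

(0,0): Delta=-0.0407 Bond=21.1585
(1,0): Delta=-1.0000 Bond=136.2039
(1,1): Delta=0.2950 Bond=-27.2399
V0=15.7098

No-arbitrage ⇒ martingale measure with p* = (R−d)/(u−d) = 0.7000.
At expiry t=2: V(2,0)=34.1486, V(2,1)=10.2966, V(2,2)=18.9154
  t=1,j=0: stock 119.2600 → up 129.9934 (V=10.2966), down 106.1414 (V=34.1486). Price 16.9439; hedge Δ=-1.0000, bond B=136.2039.
  t=1,j=1: stock 146.0600 → up 159.2054 (V=18.9154), down 129.9934 (V=10.2966). Price 15.8541; hedge Δ=0.2950, bond B=-27.2399.
  t=0,j=0: stock 134.0000 → up 146.0600 (V=15.8541), down 119.2600 (V=16.9439). Price 15.7098; hedge Δ=-0.0407, bond B=21.1585.
Each (Δ,B) replicates both successor values, so the strategy is self-financing and V0 is arbitrage-free.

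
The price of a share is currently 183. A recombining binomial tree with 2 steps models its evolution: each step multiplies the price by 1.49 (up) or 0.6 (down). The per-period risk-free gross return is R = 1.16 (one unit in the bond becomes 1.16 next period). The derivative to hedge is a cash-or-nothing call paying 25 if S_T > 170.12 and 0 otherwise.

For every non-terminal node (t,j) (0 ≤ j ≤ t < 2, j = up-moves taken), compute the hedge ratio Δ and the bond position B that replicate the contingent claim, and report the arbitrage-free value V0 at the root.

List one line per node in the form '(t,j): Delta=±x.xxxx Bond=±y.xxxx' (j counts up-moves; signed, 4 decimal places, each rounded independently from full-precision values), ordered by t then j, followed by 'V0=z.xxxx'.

(0,0): Delta=0.0833 Bond=-7.8810
(1,0): Delta=0.0000 Bond=0.0000
(1,1): Delta=0.1030 Bond=-14.5293
V0=7.3556

Since d<R<u, set p* = (R−d)/(u−d) = 0.6292; price each node as the discounted p*-expectation of its children.
Payoff layer (t=2): V(2,0)=0.0000, V(2,1)=0.0000, V(2,2)=25.0000
(1,0): S=109.8000. Δ = (V_up−V_dn)/(S_up−S_dn) = (0.0000−0.0000)/(163.6020−65.8800) = 0.0000. V = [p*·0.0000 + (1−p*)·0.0000]/1.16 = 0.0000. B = V − Δ·S = 0.0000.
(1,1): S=272.6700. Δ = (V_up−V_dn)/(S_up−S_dn) = (25.0000−0.0000)/(406.2783−163.6020) = 0.1030. V = [p*·25.0000 + (1−p*)·0.0000]/1.16 = 13.5606. B = V − Δ·S = -14.5293.
(0,0): S=183.0000. Δ = (V_up−V_dn)/(S_up−S_dn) = (13.5606−0.0000)/(272.6700−109.8000) = 0.0833. V = [p*·13.5606 + (1−p*)·0.0000]/1.16 = 7.3556. B = V − Δ·S = -7.8810.
Check: Δ(0,0)·S0 + B(0,0) = 7.3556 = V0.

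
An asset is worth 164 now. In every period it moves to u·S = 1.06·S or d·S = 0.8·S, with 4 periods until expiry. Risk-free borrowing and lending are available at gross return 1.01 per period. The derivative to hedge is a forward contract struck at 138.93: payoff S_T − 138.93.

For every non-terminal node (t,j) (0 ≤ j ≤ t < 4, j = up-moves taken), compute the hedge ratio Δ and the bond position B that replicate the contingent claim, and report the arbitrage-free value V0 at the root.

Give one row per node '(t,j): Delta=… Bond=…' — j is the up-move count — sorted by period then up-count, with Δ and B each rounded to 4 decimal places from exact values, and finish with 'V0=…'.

Since d<R<u, set p* = (R−d)/(u−d) = 0.8077; price each node as the discounted p*-expectation of its children.
Terminal values V(4,·): V(4,0)=-71.7556, V(4,1)=-49.9239, V(4,2)=-20.9969, V(4,3)=17.3313, V(4,4)=68.1162
Node (3,0) S=83.9680: V=(p*·-49.9239+(1−p*)·-71.7556)/1.01=-53.5865; Δ=(-49.9239−-71.7556)/(89.0061−67.1744)=1.0000; B=V−Δ·S=-137.5545
Node (3,1) S=111.2576: V=(p*·-20.9969+(1−p*)·-49.9239)/1.01=-26.2969; Δ=(-20.9969−-49.9239)/(117.9331−89.0061)=1.0000; B=V−Δ·S=-137.5545
Node (3,2) S=147.4163: V=(p*·17.3313+(1−p*)·-20.9969)/1.01=9.8619; Δ=(17.3313−-20.9969)/(156.2613−117.9331)=1.0000; B=V−Δ·S=-137.5545
Node (3,3) S=195.3266: V=(p*·68.1162+(1−p*)·17.3313)/1.01=57.7722; Δ=(68.1162−17.3313)/(207.0462−156.2613)=1.0000; B=V−Δ·S=-137.5545
Node (2,0) S=104.9600: V=(p*·-26.2969+(1−p*)·-53.5865)/1.01=-31.2325; Δ=(-26.2969−-53.5865)/(111.2576−83.9680)=1.0000; B=V−Δ·S=-136.1925
Node (2,1) S=139.0720: V=(p*·9.8619+(1−p*)·-26.2969)/1.01=2.8795; Δ=(9.8619−-26.2969)/(147.4163−111.2576)=1.0000; B=V−Δ·S=-136.1925
Node (2,2) S=184.2704: V=(p*·57.7722+(1−p*)·9.8619)/1.01=48.0779; Δ=(57.7722−9.8619)/(195.3266−147.4163)=1.0000; B=V−Δ·S=-136.1925
Node (1,0) S=131.2000: V=(p*·2.8795+(1−p*)·-31.2325)/1.01=-3.6441; Δ=(2.8795−-31.2325)/(139.0720−104.9600)=1.0000; B=V−Δ·S=-134.8441
Node (1,1) S=173.8400: V=(p*·48.0779+(1−p*)·2.8795)/1.01=38.9959; Δ=(48.0779−2.8795)/(184.2704−139.0720)=1.0000; B=V−Δ·S=-134.8441
Node (0,0) S=164.0000: V=(p*·38.9959+(1−p*)·-3.6441)/1.01=30.4910; Δ=(38.9959−-3.6441)/(173.8400−131.2000)=1.0000; B=V−Δ·S=-133.5090
Each (Δ,B) replicates both successor values, so the strategy is self-financing and V0 is arbitrage-free.

(0,0): Delta=1.0000 Bond=-133.5090
(1,0): Delta=1.0000 Bond=-134.8441
(1,1): Delta=1.0000 Bond=-134.8441
(2,0): Delta=1.0000 Bond=-136.1925
(2,1): Delta=1.0000 Bond=-136.1925
(2,2): Delta=1.0000 Bond=-136.1925
(3,0): Delta=1.0000 Bond=-137.5545
(3,1): Delta=1.0000 Bond=-137.5545
(3,2): Delta=1.0000 Bond=-137.5545
(3,3): Delta=1.0000 Bond=-137.5545
V0=30.4910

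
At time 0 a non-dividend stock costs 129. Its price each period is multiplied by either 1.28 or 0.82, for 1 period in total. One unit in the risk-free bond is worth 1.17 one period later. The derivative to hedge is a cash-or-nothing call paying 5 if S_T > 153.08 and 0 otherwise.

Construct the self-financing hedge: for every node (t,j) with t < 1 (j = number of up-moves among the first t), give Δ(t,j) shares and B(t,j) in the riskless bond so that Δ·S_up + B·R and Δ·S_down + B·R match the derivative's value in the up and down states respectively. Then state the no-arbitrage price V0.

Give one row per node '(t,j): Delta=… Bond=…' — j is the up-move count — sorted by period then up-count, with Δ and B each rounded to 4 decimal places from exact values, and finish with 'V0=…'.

Since d<R<u, set p* = (R−d)/(u−d) = 0.7609; price each node as the discounted p*-expectation of its children.
Payoff layer (t=1): V(1,0)=0.0000, V(1,1)=5.0000
  t=0,j=0: stock 129.0000 → up 165.1200 (V=5.0000), down 105.7800 (V=0.0000). Price 3.2516; hedge Δ=0.0843, bond B=-7.6180.
Root portfolio cost Δ·129+B reproduces V0=3.2516.

(0,0): Delta=0.0843 Bond=-7.6180
V0=3.2516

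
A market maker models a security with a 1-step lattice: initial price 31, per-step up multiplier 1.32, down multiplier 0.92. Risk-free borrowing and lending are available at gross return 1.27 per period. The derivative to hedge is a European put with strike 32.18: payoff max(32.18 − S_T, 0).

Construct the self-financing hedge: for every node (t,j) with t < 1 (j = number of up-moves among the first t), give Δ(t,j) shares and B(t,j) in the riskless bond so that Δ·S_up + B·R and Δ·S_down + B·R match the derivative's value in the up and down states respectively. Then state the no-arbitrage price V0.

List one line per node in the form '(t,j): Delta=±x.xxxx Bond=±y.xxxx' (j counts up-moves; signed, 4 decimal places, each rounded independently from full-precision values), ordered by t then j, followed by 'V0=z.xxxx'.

(0,0): Delta=-0.2952 Bond=9.5102
V0=0.3602

No-arbitrage ⇒ martingale measure with p* = (R−d)/(u−d) = 0.8750.
Payoff layer (t=1): V(1,0)=3.6600, V(1,1)=0.0000
Node (0,0) S=31.0000: V=(p*·0.0000+(1−p*)·3.6600)/1.27=0.3602; Δ=(0.0000−3.6600)/(40.9200−28.5200)=-0.2952; B=V−Δ·S=9.5102
The time-0 hedge costs 0.3602, which is the no-arbitrage price.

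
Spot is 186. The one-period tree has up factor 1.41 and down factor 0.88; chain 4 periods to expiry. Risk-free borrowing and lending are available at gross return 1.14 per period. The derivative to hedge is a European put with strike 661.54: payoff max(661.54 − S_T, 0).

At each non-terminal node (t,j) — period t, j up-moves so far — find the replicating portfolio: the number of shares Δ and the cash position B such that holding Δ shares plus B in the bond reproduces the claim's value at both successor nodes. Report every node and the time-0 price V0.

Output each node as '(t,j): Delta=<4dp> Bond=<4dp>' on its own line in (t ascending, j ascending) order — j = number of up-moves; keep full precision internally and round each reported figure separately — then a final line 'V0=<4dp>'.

No-arbitrage ⇒ martingale measure with p* = (R−d)/(u−d) = 0.4906.
Terminal payoffs: V(4,0)=549.9967, V(4,1)=482.8172, V(4,2)=375.1773, V(4,3)=202.7088, V(4,4)=0.0000
(3,0): S=126.7538. Δ = (V_up−V_dn)/(S_up−S_dn) = (482.8172−549.9967)/(178.7228−111.5433) = -1.0000. V = [p*·482.8172 + (1−p*)·549.9967]/1.14 = 453.5445. B = V − Δ·S = 580.2982.
(3,1): S=203.0941. Δ = (V_up−V_dn)/(S_up−S_dn) = (375.1773−482.8172)/(286.3627−178.7228) = -1.0000. V = [p*·375.1773 + (1−p*)·482.8172]/1.14 = 377.2041. B = V − Δ·S = 580.2982.
(3,2): S=325.4122. Δ = (V_up−V_dn)/(S_up−S_dn) = (202.7088−375.1773)/(458.8312−286.3627) = -1.0000. V = [p*·202.7088 + (1−p*)·375.1773]/1.14 = 254.8860. B = V − Δ·S = 580.2982.
(3,3): S=521.3991. Δ = (V_up−V_dn)/(S_up−S_dn) = (0.0000−202.7088)/(735.1727−458.8312) = -0.7335. V = [p*·0.0000 + (1−p*)·202.7088]/1.14 = 90.5849. B = V − Δ·S = 473.0543.
(2,0): S=144.0384. Δ = (V_up−V_dn)/(S_up−S_dn) = (377.2041−453.5445)/(203.0941−126.7538) = -1.0000. V = [p*·377.2041 + (1−p*)·453.5445]/1.14 = 364.9951. B = V − Δ·S = 509.0335.
(2,1): S=230.7888. Δ = (V_up−V_dn)/(S_up−S_dn) = (254.8860−377.2041)/(325.4122−203.0941) = -1.0000. V = [p*·254.8860 + (1−p*)·377.2041]/1.14 = 278.2447. B = V − Δ·S = 509.0335.
(2,2): S=369.7866. Δ = (V_up−V_dn)/(S_up−S_dn) = (90.5849−254.8860)/(521.3991−325.4122) = -0.8383. V = [p*·90.5849 + (1−p*)·254.8860]/1.14 = 152.8820. B = V − Δ·S = 462.8842.
(1,0): S=163.6800. Δ = (V_up−V_dn)/(S_up−S_dn) = (278.2447−364.9951)/(230.7888−144.0384) = -1.0000. V = [p*·278.2447 + (1−p*)·364.9951]/1.14 = 282.8407. B = V − Δ·S = 446.5207.
(1,1): S=262.2600. Δ = (V_up−V_dn)/(S_up−S_dn) = (152.8820−278.2447)/(369.7866−230.7888) = -0.9019. V = [p*·152.8820 + (1−p*)·278.2447]/1.14 = 190.1281. B = V − Δ·S = 426.6616.
(0,0): S=186.0000. Δ = (V_up−V_dn)/(S_up−S_dn) = (190.1281−282.8407)/(262.2600−163.6800) = -0.9405. V = [p*·190.1281 + (1−p*)·282.8407]/1.14 = 208.2097. B = V − Δ·S = 383.1390.
Self-financing check: at every node Δ·S+B equals the discounted successor values.

(0,0): Delta=-0.9405 Bond=383.1390
(1,0): Delta=-1.0000 Bond=446.5207
(1,1): Delta=-0.9019 Bond=426.6616
(2,0): Delta=-1.0000 Bond=509.0335
(2,1): Delta=-1.0000 Bond=509.0335
(2,2): Delta=-0.8383 Bond=462.8842
(3,0): Delta=-1.0000 Bond=580.2982
(3,1): Delta=-1.0000 Bond=580.2982
(3,2): Delta=-1.0000 Bond=580.2982
(3,3): Delta=-0.7335 Bond=473.0543
V0=208.2097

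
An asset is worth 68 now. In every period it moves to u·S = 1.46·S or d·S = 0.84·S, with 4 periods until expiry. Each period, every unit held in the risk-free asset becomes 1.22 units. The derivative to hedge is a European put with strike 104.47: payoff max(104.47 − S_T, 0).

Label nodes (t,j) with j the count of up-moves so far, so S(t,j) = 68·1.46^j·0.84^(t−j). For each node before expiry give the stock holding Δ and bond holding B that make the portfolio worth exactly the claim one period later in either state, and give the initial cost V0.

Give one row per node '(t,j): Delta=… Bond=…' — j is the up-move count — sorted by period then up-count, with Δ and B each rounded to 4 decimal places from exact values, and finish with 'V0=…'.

The replicating-portfolio and risk-neutral prices coincide; use p* = (1.22−0.84)/(1.46−0.84) = 0.6129 for the latter.
Terminal payoffs: V(4,0)=70.6147, V(4,1)=45.6263, V(4,2)=2.1941, V(4,3)=0.0000, V(4,4)=0.0000
  t=3,j=0: stock 40.3039 → up 58.8437 (V=45.6263), down 33.8553 (V=70.6147). Price 45.3273; hedge Δ=-1.0000, bond B=85.6311.
  t=3,j=1: stock 70.0520 → up 102.2759 (V=2.1941), down 58.8437 (V=45.6263). Price 15.5792; hedge Δ=-1.0000, bond B=85.6311.
  t=3,j=2: stock 121.7570 → up 177.7652 (V=0.0000), down 102.2759 (V=2.1941). Price 0.6962; hedge Δ=-0.0291, bond B=4.2351.
  t=3,j=3: stock 211.6252 → up 308.9729 (V=0.0000), down 177.7652 (V=0.0000). Price 0.0000; hedge Δ=0.0000, bond B=0.0000.
  t=2,j=0: stock 47.9808 → up 70.0520 (V=15.5792), down 40.3039 (V=45.3273). Price 22.2087; hedge Δ=-1.0000, bond B=70.1895.
  t=2,j=1: stock 83.3952 → up 121.7570 (V=0.6962), down 70.0520 (V=15.5792). Price 5.2929; hedge Δ=-0.2878, bond B=29.2977.
  t=2,j=2: stock 144.9488 → up 211.6252 (V=0.0000), down 121.7570 (V=0.6962). Price 0.2209; hedge Δ=-0.0077, bond B=1.3438.
  t=1,j=0: stock 57.1200 → up 83.3952 (V=5.2929), down 47.9808 (V=22.2087). Price 9.7057; hedge Δ=-0.4777, bond B=36.9892.
  t=1,j=1: stock 99.2800 → up 144.9488 (V=0.2209), down 83.3952 (V=5.2929). Price 1.7904; hedge Δ=-0.0824, bond B=9.9710.
  t=0,j=0: stock 68.0000 → up 99.2800 (V=1.7904), down 57.1200 (V=9.7057). Price 3.9790; hedge Δ=-0.1877, bond B=16.7456.
Self-financing check: at every node Δ·S+B equals the discounted successor values.

(0,0): Delta=-0.1877 Bond=16.7456
(1,0): Delta=-0.4777 Bond=36.9892
(1,1): Delta=-0.0824 Bond=9.9710
(2,0): Delta=-1.0000 Bond=70.1895
(2,1): Delta=-0.2878 Bond=29.2977
(2,2): Delta=-0.0077 Bond=1.3438
(3,0): Delta=-1.0000 Bond=85.6311
(3,1): Delta=-1.0000 Bond=85.6311
(3,2): Delta=-0.0291 Bond=4.2351
(3,3): Delta=0.0000 Bond=0.0000
V0=3.9790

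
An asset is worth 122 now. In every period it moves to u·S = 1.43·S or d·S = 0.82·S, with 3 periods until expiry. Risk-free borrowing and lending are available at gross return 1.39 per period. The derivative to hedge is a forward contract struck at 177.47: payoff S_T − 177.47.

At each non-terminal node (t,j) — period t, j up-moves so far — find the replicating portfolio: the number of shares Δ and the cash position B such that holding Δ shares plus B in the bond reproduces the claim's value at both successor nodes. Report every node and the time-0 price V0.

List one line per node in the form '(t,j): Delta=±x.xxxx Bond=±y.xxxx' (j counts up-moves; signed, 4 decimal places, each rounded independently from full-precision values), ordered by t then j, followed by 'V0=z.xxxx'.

Under the risk-neutral measure, an up-move has probability p* = (R−d)/(u−d) = 0.9344 and values discount at R = 1.39.
Terminal values V(3,·): V(3,0)=-110.2031, V(3,1)=-60.1631, V(3,2)=27.1018, V(3,3)=179.2833
Node (2,0) S=82.0328: V=(p*·-60.1631+(1−p*)·-110.2031)/1.39=-45.6435; Δ=(-60.1631−-110.2031)/(117.3069−67.2669)=1.0000; B=V−Δ·S=-127.6763
Node (2,1) S=143.0572: V=(p*·27.1018+(1−p*)·-60.1631)/1.39=15.3809; Δ=(27.1018−-60.1631)/(204.5718−117.3069)=1.0000; B=V−Δ·S=-127.6763
Node (2,2) S=249.4778: V=(p*·179.2833+(1−p*)·27.1018)/1.39=121.8015; Δ=(179.2833−27.1018)/(356.7533−204.5718)=1.0000; B=V−Δ·S=-127.6763
Node (1,0) S=100.0400: V=(p*·15.3809+(1−p*)·-45.6435)/1.39=8.1866; Δ=(15.3809−-45.6435)/(143.0572−82.0328)=1.0000; B=V−Δ·S=-91.8534
Node (1,1) S=174.4600: V=(p*·121.8015+(1−p*)·15.3809)/1.39=82.6066; Δ=(121.8015−15.3809)/(249.4778−143.0572)=1.0000; B=V−Δ·S=-91.8534
Node (0,0) S=122.0000: V=(p*·82.6066+(1−p*)·8.1866)/1.39=55.9184; Δ=(82.6066−8.1866)/(174.4600−100.0400)=1.0000; B=V−Δ·S=-66.0816
Self-financing check: at every node Δ·S+B equals the discounted successor values.

(0,0): Delta=1.0000 Bond=-66.0816
(1,0): Delta=1.0000 Bond=-91.8534
(1,1): Delta=1.0000 Bond=-91.8534
(2,0): Delta=1.0000 Bond=-127.6763
(2,1): Delta=1.0000 Bond=-127.6763
(2,2): Delta=1.0000 Bond=-127.6763
V0=55.9184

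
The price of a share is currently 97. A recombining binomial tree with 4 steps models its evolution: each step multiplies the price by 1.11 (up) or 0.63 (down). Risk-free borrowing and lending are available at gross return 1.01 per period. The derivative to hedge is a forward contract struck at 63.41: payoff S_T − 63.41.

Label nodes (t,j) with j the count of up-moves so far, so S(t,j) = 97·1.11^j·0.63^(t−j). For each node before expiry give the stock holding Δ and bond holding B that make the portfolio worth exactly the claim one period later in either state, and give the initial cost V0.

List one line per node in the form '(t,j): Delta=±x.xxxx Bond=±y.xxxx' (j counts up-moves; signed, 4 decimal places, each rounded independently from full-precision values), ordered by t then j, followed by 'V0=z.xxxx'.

Under the risk-neutral measure, an up-move has probability p* = (R−d)/(u−d) = 0.7917 and values discount at R = 1.01.
Payoff layer (t=4): V(4,0)=-48.1296, V(4,1)=-36.4874, V(4,2)=-15.9750, V(4,3)=20.1659, V(4,4)=83.8428
  t=3,j=0: stock 24.2546 → up 26.9226 (V=-36.4874), down 15.2804 (V=-48.1296). Price -38.5276; hedge Δ=1.0000, bond B=-62.7822.
  t=3,j=1: stock 42.7342 → up 47.4350 (V=-15.9750), down 26.9226 (V=-36.4874). Price -20.0480; hedge Δ=1.0000, bond B=-62.7822.
  t=3,j=2: stock 75.2936 → up 83.5759 (V=20.1659), down 47.4350 (V=-15.9750). Price 12.5115; hedge Δ=1.0000, bond B=-62.7822.
  t=3,j=3: stock 132.6602 → up 147.2528 (V=83.8428), down 83.5759 (V=20.1659). Price 69.8780; hedge Δ=1.0000, bond B=-62.7822.
  t=2,j=0: stock 38.4993 → up 42.7342 (V=-20.0480), down 24.2546 (V=-38.5276). Price -23.6613; hedge Δ=1.0000, bond B=-62.1606.
  t=2,j=1: stock 67.8321 → up 75.2936 (V=12.5115), down 42.7342 (V=-20.0480). Price 5.6715; hedge Δ=1.0000, bond B=-62.1606.
  t=2,j=2: stock 119.5137 → up 132.6602 (V=69.8780), down 75.2936 (V=12.5115). Price 57.3531; hedge Δ=1.0000, bond B=-62.1606.
  t=1,j=0: stock 61.1100 → up 67.8321 (V=5.6715), down 38.4993 (V=-23.6613). Price -0.4351; hedge Δ=1.0000, bond B=-61.5451.
  t=1,j=1: stock 107.6700 → up 119.5137 (V=57.3531), down 67.8321 (V=5.6715). Price 46.1249; hedge Δ=1.0000, bond B=-61.5451.
  t=0,j=0: stock 97.0000 → up 107.6700 (V=46.1249), down 61.1100 (V=-0.4351). Price 36.0642; hedge Δ=1.0000, bond B=-60.9358.
Each (Δ,B) replicates both successor values, so the strategy is self-financing and V0 is arbitrage-free.

(0,0): Delta=1.0000 Bond=-60.9358
(1,0): Delta=1.0000 Bond=-61.5451
(1,1): Delta=1.0000 Bond=-61.5451
(2,0): Delta=1.0000 Bond=-62.1606
(2,1): Delta=1.0000 Bond=-62.1606
(2,2): Delta=1.0000 Bond=-62.1606
(3,0): Delta=1.0000 Bond=-62.7822
(3,1): Delta=1.0000 Bond=-62.7822
(3,2): Delta=1.0000 Bond=-62.7822
(3,3): Delta=1.0000 Bond=-62.7822
V0=36.0642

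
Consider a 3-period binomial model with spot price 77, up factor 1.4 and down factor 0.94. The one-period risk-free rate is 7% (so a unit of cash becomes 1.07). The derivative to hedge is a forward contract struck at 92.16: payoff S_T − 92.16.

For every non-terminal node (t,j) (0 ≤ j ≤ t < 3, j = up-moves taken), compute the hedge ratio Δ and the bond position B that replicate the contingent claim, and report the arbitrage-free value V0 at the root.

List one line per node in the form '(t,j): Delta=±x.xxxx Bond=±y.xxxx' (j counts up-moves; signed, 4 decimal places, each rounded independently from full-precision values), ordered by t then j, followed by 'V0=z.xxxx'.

Risk-neutral probability p* = (R−d)/(u−d) = (1.07−0.94)/(1.4−0.94) = 0.2826.
At expiry t=3: V(3,0)=-28.2050, V(3,1)=3.0921, V(3,2)=49.7048, V(3,3)=119.1280
  t=2,j=0: stock 68.0372 → up 95.2521 (V=3.0921), down 63.9550 (V=-28.2050). Price -18.0936; hedge Δ=1.0000, bond B=-86.1308.
  t=2,j=1: stock 101.3320 → up 141.8648 (V=49.7048), down 95.2521 (V=3.0921). Price 15.2012; hedge Δ=1.0000, bond B=-86.1308.
  t=2,j=2: stock 150.9200 → up 211.2880 (V=119.1280), down 141.8648 (V=49.7048). Price 64.7892; hedge Δ=1.0000, bond B=-86.1308.
  t=1,j=0: stock 72.3800 → up 101.3320 (V=15.2012), down 68.0372 (V=-18.0936). Price -8.1161; hedge Δ=1.0000, bond B=-80.4961.
  t=1,j=1: stock 107.8000 → up 150.9200 (V=64.7892), down 101.3320 (V=15.2012). Price 27.3039; hedge Δ=1.0000, bond B=-80.4961.
  t=0,j=0: stock 77.0000 → up 107.8000 (V=27.3039), down 72.3800 (V=-8.1161). Price 1.7700; hedge Δ=1.0000, bond B=-75.2300.
The time-0 hedge costs 1.7700, which is the no-arbitrage price.

(0,0): Delta=1.0000 Bond=-75.2300
(1,0): Delta=1.0000 Bond=-80.4961
(1,1): Delta=1.0000 Bond=-80.4961
(2,0): Delta=1.0000 Bond=-86.1308
(2,1): Delta=1.0000 Bond=-86.1308
(2,2): Delta=1.0000 Bond=-86.1308
V0=1.7700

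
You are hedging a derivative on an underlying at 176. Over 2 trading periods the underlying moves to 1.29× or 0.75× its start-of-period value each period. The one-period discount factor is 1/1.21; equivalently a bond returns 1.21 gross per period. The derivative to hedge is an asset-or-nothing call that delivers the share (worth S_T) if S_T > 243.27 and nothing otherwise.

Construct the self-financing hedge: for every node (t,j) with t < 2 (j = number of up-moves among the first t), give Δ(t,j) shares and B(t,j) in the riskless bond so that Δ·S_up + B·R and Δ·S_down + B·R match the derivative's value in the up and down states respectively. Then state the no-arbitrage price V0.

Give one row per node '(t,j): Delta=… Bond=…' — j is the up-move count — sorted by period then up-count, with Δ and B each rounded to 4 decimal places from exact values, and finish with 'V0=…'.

(0,0): Delta=2.1695 Bond=-236.6753
(1,0): Delta=0.0000 Bond=0.0000
(1,1): Delta=2.3889 Bond=-336.1818
V0=145.1608

Under the risk-neutral measure, an up-move has probability p* = (R−d)/(u−d) = 0.8519 and values discount at R = 1.21.
At expiry t=2: V(2,0)=0.0000, V(2,1)=0.0000, V(2,2)=292.8816
Node (1,0) S=132.0000: V=(p*·0.0000+(1−p*)·0.0000)/1.21=0.0000; Δ=(0.0000−0.0000)/(170.2800−99.0000)=0.0000; B=V−Δ·S=0.0000
Node (1,1) S=227.0400: V=(p*·292.8816+(1−p*)·0.0000)/1.21=206.1915; Δ=(292.8816−0.0000)/(292.8816−170.2800)=2.3889; B=V−Δ·S=-336.1818
Node (0,0) S=176.0000: V=(p*·206.1915+(1−p*)·0.0000)/1.21=145.1608; Δ=(206.1915−0.0000)/(227.0400−132.0000)=2.1695; B=V−Δ·S=-236.6753
Each (Δ,B) replicates both successor values, so the strategy is self-financing and V0 is arbitrage-free.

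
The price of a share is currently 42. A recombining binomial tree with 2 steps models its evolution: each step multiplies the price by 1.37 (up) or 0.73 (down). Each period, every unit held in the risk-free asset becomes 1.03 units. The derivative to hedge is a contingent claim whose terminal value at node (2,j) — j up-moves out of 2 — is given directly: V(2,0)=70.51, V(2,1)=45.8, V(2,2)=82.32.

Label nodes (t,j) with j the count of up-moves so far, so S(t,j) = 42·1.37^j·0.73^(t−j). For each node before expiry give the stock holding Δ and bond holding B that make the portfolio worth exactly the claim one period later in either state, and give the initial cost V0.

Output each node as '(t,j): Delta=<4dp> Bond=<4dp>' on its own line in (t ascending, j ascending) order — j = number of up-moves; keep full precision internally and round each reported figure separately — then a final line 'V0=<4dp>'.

(0,0): Delta=0.1442 Bond=51.2530
(1,0): Delta=-1.2593 Bond=95.8202
(1,1): Delta=0.9917 Bond=4.0237
V0=57.3082

No-arbitrage ⇒ martingale measure with p* = (R−d)/(u−d) = 0.4688.
At expiry t=2: V(2,0)=70.5100, V(2,1)=45.8000, V(2,2)=82.3200
Node (1,0) S=30.6600: V=(p*·45.8000+(1−p*)·70.5100)/1.03=57.2109; Δ=(45.8000−70.5100)/(42.0042−22.3818)=-1.2593; B=V−Δ·S=95.8202
Node (1,1) S=57.5400: V=(p*·82.3200+(1−p*)·45.8000)/1.03=61.0862; Δ=(82.3200−45.8000)/(78.8298−42.0042)=0.9917; B=V−Δ·S=4.0237
Node (0,0) S=42.0000: V=(p*·61.0862+(1−p*)·57.2109)/1.03=57.3082; Δ=(61.0862−57.2109)/(57.5400−30.6600)=0.1442; B=V−Δ·S=51.2530
Self-financing check: at every node Δ·S+B equals the discounted successor values.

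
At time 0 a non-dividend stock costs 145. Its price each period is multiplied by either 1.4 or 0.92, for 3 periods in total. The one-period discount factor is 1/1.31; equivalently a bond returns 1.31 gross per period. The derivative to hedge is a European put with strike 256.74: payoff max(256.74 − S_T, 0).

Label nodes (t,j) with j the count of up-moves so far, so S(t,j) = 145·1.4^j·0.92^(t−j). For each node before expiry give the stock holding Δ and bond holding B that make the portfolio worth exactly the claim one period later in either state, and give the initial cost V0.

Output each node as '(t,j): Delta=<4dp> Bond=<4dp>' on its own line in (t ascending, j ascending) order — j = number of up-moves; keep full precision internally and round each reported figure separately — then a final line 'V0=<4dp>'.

(0,0): Delta=-0.2340 Bond=37.5842
(1,0): Delta=-0.9542 Bond=145.3198
(1,1): Delta=-0.1247 Bond=27.0620
(2,0): Delta=-1.0000 Bond=195.9847
(2,1): Delta=-0.9473 Bond=189.0730
(2,2): Delta=0.0000 Bond=0.0000
V0=3.6588

Since d<R<u, set p* = (R−d)/(u−d) = 0.8125; price each node as the discounted p*-expectation of its children.
At expiry t=3: V(3,0)=143.8302, V(3,1)=84.9208, V(3,2)=0.0000, V(3,3)=0.0000
  t=2,j=0: stock 122.7280 → up 171.8192 (V=84.9208), down 112.9098 (V=143.8302). Price 73.2567; hedge Δ=-1.0000, bond B=195.9847.
  t=2,j=1: stock 186.7600 → up 261.4640 (V=0.0000), down 171.8192 (V=84.9208). Price 12.1547; hedge Δ=-0.9473, bond B=189.0730.
  t=2,j=2: stock 284.2000 → up 397.8800 (V=0.0000), down 261.4640 (V=0.0000). Price 0.0000; hedge Δ=0.0000, bond B=0.0000.
  t=1,j=0: stock 133.4000 → up 186.7600 (V=12.1547), down 122.7280 (V=73.2567). Price 18.0239; hedge Δ=-0.9542, bond B=145.3198.
  t=1,j=1: stock 203.0000 → up 284.2000 (V=0.0000), down 186.7600 (V=12.1547). Price 1.7397; hedge Δ=-0.1247, bond B=27.0620.
  t=0,j=0: stock 145.0000 → up 203.0000 (V=1.7397), down 133.4000 (V=18.0239). Price 3.6588; hedge Δ=-0.2340, bond B=37.5842.
Root portfolio cost Δ·145+B reproduces V0=3.6588.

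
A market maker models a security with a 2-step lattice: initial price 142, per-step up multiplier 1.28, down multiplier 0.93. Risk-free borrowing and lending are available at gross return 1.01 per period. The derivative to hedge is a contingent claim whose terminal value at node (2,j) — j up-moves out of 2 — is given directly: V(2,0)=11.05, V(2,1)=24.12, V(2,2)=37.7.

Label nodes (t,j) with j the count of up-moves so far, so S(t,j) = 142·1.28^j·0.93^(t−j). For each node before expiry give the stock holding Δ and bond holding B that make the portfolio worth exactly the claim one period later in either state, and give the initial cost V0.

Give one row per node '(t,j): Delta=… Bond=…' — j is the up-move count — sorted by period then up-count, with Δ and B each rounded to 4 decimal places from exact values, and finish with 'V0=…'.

Since d<R<u, set p* = (R−d)/(u−d) = 0.2286; price each node as the discounted p*-expectation of its children.
Terminal payoffs: V(2,0)=11.0500, V(2,1)=24.1200, V(2,2)=37.7000
(1,0): S=132.0600. Δ = (V_up−V_dn)/(S_up−S_dn) = (24.1200−11.0500)/(169.0368−122.8158) = 0.2828. V = [p*·24.1200 + (1−p*)·11.0500]/1.01 = 13.8984. B = V − Δ·S = -23.4444.
(1,1): S=181.7600. Δ = (V_up−V_dn)/(S_up−S_dn) = (37.7000−24.1200)/(232.6528−169.0368) = 0.2135. V = [p*·37.7000 + (1−p*)·24.1200]/1.01 = 26.9545. B = V − Δ·S = -11.8455.
(0,0): S=142.0000. Δ = (V_up−V_dn)/(S_up−S_dn) = (26.9545−13.8984)/(181.7600−132.0600) = 0.2627. V = [p*·26.9545 + (1−p*)·13.8984]/1.01 = 16.7155. B = V − Δ·S = -20.5874.
The time-0 hedge costs 16.7155, which is the no-arbitrage price.

(0,0): Delta=0.2627 Bond=-20.5874
(1,0): Delta=0.2828 Bond=-23.4444
(1,1): Delta=0.2135 Bond=-11.8455
V0=16.7155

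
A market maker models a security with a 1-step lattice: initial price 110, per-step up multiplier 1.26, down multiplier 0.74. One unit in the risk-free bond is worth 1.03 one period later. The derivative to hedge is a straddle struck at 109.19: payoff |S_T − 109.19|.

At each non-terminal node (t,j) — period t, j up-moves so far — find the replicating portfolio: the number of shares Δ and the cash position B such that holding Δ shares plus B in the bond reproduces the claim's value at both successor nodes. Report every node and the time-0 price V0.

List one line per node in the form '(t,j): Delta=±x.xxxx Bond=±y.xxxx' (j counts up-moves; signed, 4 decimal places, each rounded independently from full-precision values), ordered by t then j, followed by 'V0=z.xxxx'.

(0,0): Delta=0.0283 Bond=24.7423
V0=27.8577

Risk-neutral probability p* = (R−d)/(u−d) = (1.03−0.74)/(1.26−0.74) = 0.5577.
Payoff layer (t=1): V(1,0)=27.7900, V(1,1)=29.4100
  t=0,j=0: stock 110.0000 → up 138.6000 (V=29.4100), down 81.4000 (V=27.7900). Price 27.8577; hedge Δ=0.0283, bond B=24.7423.
Check: Δ(0,0)·S0 + B(0,0) = 27.8577 = V0.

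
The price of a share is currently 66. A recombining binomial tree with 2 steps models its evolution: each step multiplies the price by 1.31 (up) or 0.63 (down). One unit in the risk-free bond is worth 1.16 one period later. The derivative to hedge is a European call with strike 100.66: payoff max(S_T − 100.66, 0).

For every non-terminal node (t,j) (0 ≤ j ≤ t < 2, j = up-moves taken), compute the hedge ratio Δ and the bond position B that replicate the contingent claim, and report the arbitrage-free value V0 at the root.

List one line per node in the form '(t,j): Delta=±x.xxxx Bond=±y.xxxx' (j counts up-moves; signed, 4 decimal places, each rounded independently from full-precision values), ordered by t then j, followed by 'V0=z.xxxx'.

(0,0): Delta=0.1887 Bond=-6.7631
(1,0): Delta=0.0000 Bond=0.0000
(1,1): Delta=0.2144 Bond=-10.0655
V0=5.6896

Since d<R<u, set p* = (R−d)/(u−d) = 0.7794; price each node as the discounted p*-expectation of its children.
Payoff layer (t=2): V(2,0)=0.0000, V(2,1)=0.0000, V(2,2)=12.6026
Node (1,0) S=41.5800: V=(p*·0.0000+(1−p*)·0.0000)/1.16=0.0000; Δ=(0.0000−0.0000)/(54.4698−26.1954)=0.0000; B=V−Δ·S=0.0000
Node (1,1) S=86.4600: V=(p*·12.6026+(1−p*)·0.0000)/1.16=8.4678; Δ=(12.6026−0.0000)/(113.2626−54.4698)=0.2144; B=V−Δ·S=-10.0655
Node (0,0) S=66.0000: V=(p*·8.4678+(1−p*)·0.0000)/1.16=5.6896; Δ=(8.4678−0.0000)/(86.4600−41.5800)=0.1887; B=V−Δ·S=-6.7631
Self-financing check: at every node Δ·S+B equals the discounted successor values.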